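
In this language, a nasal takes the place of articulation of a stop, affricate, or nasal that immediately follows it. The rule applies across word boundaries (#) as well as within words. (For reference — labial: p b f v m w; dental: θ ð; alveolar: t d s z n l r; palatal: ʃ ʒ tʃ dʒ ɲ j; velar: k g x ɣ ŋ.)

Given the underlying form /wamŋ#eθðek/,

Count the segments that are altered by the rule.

/m/ before /ŋ/ (velar) → [ŋ]
1 segment changes.

1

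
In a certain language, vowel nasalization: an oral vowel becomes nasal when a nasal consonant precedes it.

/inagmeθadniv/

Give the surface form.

[inãgmẽθadnĩv]

/a/ after nasal /n/ → [ã]
/e/ after nasal /m/ → [ẽ]
/i/ after nasal /n/ → [ĩ]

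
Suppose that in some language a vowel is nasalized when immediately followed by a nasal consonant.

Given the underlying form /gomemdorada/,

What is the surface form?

[gõmẽmdorada]

/o/ before nasal /m/ → [õ]
/e/ before nasal /m/ → [ẽ]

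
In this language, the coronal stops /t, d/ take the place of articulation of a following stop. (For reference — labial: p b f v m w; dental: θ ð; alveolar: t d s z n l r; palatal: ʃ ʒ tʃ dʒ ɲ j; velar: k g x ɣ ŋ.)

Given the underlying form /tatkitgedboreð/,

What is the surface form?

[takkikgebboreð]

/t/ before /k/ (velar) → [k]
/t/ before /g/ (velar) → [k]
/d/ before /b/ (labial) → [b]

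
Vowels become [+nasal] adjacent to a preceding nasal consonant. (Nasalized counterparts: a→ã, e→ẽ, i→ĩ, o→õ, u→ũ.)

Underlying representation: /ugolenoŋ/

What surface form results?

/o/ after nasal /n/ → [õ]

[ugolenõŋ]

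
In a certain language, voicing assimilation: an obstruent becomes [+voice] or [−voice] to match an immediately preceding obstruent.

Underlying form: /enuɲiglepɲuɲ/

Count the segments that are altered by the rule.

No segment meets the rule's conditions.

0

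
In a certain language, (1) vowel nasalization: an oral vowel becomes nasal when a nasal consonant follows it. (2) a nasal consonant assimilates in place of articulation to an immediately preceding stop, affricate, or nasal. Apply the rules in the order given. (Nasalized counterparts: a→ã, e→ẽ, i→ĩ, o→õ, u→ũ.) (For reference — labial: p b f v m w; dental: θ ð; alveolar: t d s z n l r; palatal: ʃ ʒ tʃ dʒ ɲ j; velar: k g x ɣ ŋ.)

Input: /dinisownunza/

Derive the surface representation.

Rule 1: /i/ before nasal /n/ → [ĩ]
Rule 1: /u/ before nasal /n/ → [ũ]
After rule 1: dĩnisownũnza
Rule 2: no segment meets the rule's conditions; no change.

[dĩnisownũnza]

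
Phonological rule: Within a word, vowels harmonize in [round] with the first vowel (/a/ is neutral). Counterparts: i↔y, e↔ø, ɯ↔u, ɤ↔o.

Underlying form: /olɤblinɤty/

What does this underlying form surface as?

[oloblynoty]

/ɤ/ harmonizes with /o/ ([+round]) → [o]
/i/ harmonizes with /o/ ([+round]) → [y]
/ɤ/ harmonizes with /o/ ([+round]) → [o]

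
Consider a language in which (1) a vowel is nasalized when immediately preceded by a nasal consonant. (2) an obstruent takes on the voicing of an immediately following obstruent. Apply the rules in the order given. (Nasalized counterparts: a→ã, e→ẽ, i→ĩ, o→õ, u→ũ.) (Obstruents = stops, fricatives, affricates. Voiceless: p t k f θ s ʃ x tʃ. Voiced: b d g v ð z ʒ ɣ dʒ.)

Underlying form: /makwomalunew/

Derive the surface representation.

[mãkwomãlunẽw]

Rule 1: /a/ after nasal /m/ → [ã]
Rule 1: /a/ after nasal /m/ → [ã]
Rule 1: /e/ after nasal /n/ → [ẽ]
After rule 1: mãkwomãlunẽw
Rule 2: no segment meets the rule's conditions; no change.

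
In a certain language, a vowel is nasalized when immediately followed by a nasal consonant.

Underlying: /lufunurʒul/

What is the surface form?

[lufũnurʒul]

/u/ before nasal /n/ → [ũ]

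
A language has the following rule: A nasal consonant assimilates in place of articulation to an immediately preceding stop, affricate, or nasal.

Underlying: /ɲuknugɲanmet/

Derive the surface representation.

[ɲukŋugŋannet]

/n/ after /k/ (velar) → [ŋ]
/ɲ/ after /g/ (velar) → [ŋ]
/m/ after /n/ (alveolar) → [n]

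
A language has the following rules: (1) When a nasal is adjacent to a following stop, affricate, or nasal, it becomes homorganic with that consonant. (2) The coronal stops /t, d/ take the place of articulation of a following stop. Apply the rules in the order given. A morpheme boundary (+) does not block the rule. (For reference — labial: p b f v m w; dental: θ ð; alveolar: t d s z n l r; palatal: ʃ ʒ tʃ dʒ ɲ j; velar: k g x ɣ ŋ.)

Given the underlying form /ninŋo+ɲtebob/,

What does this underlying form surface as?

Rule 1: /n/ before /ŋ/ (velar) → [ŋ]
Rule 1: /ɲ/ before /t/ (alveolar) → [n]
After rule 1: niŋŋo+ntebob
Rule 2: no segment meets the rule's conditions; no change.

[niŋŋo+ntebob]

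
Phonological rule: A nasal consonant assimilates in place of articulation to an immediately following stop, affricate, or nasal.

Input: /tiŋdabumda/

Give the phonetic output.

/ŋ/ before /d/ (alveolar) → [n]
/m/ before /d/ (alveolar) → [n]

[tindabunda]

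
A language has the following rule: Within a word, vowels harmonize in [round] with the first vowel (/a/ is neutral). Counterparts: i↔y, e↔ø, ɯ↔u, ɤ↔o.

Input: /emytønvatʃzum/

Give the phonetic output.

[emitenvatʃzɯm]

/y/ harmonizes with /e/ ([-round]) → [i]
/ø/ harmonizes with /e/ ([-round]) → [e]
/u/ harmonizes with /e/ ([-round]) → [ɯ]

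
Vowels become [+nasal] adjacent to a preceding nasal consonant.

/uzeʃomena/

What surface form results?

[uzeʃomẽnã]

/e/ after nasal /m/ → [ẽ]
/a/ after nasal /n/ → [ã]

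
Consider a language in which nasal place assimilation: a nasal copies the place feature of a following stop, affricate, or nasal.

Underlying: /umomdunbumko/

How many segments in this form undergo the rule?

/m/ before /d/ (alveolar) → [n]
/n/ before /b/ (labial) → [m]
/m/ before /k/ (velar) → [ŋ]
3 segments change.

3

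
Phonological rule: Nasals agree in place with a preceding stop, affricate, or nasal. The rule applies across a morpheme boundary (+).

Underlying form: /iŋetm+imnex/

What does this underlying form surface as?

/m/ after /t/ (alveolar) → [n]
/n/ after /m/ (labial) → [m]

[iŋetn+immex]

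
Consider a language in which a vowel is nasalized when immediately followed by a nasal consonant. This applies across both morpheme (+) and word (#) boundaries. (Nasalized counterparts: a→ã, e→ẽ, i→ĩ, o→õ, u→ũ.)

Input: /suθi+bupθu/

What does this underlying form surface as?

no segment meets the rule's conditions; no change.

[suθi+bupθu]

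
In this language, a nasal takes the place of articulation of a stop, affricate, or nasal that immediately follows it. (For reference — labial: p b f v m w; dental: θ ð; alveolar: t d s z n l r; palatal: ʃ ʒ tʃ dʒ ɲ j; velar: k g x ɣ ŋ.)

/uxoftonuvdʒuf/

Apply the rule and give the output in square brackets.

no segment meets the rule's conditions; no change.

[uxoftonuvdʒuf]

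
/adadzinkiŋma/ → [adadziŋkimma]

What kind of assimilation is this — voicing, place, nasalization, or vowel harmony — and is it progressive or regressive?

/n/→[ŋ] /ŋ/→[m].
Each target copies a feature from the following segment, so the direction is regressive.

place assimilation, regressive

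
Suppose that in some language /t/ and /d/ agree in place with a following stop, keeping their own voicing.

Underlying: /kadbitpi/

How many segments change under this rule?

/d/ before /b/ (labial) → [b]
/t/ before /p/ (labial) → [p]
2 segments change.

2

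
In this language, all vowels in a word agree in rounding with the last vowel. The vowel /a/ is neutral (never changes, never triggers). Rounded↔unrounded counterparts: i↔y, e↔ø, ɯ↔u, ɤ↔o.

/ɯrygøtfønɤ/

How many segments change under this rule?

/y/ harmonizes with /ɤ/ ([-round]) → [i]
/ø/ harmonizes with /ɤ/ ([-round]) → [e]
/ø/ harmonizes with /ɤ/ ([-round]) → [e]
3 segments change.

3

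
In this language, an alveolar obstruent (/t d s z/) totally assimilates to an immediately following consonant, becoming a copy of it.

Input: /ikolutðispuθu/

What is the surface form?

[ikoluððippuθu]

/t/ before /ð/ → [ð] (total assimilation)
/s/ before /p/ → [p] (total assimilation)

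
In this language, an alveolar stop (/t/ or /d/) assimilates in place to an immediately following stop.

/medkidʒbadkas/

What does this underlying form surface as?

/d/ before /k/ (velar) → [g]
/d/ before /k/ (velar) → [g]

[megkidʒbagkas]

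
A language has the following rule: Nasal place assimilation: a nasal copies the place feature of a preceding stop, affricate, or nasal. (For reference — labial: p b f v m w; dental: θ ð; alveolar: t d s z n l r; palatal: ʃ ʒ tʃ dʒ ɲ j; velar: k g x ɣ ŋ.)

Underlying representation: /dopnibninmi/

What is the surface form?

[dopmibminni]

/n/ after /p/ (labial) → [m]
/n/ after /b/ (labial) → [m]
/m/ after /n/ (alveolar) → [n]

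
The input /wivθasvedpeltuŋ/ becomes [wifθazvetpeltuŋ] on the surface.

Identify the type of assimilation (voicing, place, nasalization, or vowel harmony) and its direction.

voicing assimilation, regressive

/v/→[f] /s/→[z] /d/→[t].
Each target copies a feature from the following segment, so the direction is regressive.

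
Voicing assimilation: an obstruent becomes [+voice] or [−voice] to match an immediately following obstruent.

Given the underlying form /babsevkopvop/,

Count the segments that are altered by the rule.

3

/b/ before /s/ (voiceless) → [p]
/v/ before /k/ (voiceless) → [f]
/p/ before /v/ (voiced) → [b]
3 segments change.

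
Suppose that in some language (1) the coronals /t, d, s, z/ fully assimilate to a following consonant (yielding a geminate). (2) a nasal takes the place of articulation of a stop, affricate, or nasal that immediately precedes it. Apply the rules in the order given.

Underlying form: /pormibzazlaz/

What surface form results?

Rule 1: /z/ before /l/ → [l] (total assimilation)
After rule 1: pormibzallaz
Rule 2: no segment meets the rule's conditions; no change.

[pormibzallaz]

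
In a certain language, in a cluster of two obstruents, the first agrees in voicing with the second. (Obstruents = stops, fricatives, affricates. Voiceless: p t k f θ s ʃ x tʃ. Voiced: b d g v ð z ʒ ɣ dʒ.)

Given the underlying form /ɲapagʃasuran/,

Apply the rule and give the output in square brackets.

[ɲapakʃasuran]

/g/ before /ʃ/ (voiceless) → [k]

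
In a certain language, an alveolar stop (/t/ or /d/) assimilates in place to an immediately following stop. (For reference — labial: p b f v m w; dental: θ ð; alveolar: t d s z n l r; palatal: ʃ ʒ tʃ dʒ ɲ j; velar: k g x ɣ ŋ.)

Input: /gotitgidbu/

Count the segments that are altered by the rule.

2

/t/ before /g/ (velar) → [k]
/d/ before /b/ (labial) → [b]
2 segments change.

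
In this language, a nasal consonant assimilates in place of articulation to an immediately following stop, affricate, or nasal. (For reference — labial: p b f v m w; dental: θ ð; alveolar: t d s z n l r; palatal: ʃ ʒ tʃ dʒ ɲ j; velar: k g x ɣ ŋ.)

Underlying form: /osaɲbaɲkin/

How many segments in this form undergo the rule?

2

/ɲ/ before /b/ (labial) → [m]
/ɲ/ before /k/ (velar) → [ŋ]
2 segments change.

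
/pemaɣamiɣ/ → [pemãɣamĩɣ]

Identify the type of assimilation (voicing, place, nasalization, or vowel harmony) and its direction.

/a/→[ã] /i/→[ĩ].
Each target copies a feature from the preceding segment, so the direction is progressive.

nasalization, progressive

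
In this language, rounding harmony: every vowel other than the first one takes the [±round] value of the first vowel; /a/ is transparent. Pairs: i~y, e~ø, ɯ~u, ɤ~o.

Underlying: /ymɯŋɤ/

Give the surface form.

/ɯ/ harmonizes with /y/ ([+round]) → [u]
/ɤ/ harmonizes with /y/ ([+round]) → [o]

[ymuŋo]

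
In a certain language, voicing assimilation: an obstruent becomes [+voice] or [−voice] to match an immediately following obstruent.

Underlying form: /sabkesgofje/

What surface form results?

/b/ before /k/ (voiceless) → [p]
/s/ before /g/ (voiced) → [z]

[sapkezgofje]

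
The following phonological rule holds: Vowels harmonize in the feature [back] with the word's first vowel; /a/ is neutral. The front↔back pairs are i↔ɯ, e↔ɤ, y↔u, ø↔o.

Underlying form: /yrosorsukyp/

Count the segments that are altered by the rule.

/o/ harmonizes with /y/ ([-back]) → [ø]
/o/ harmonizes with /y/ ([-back]) → [ø]
/u/ harmonizes with /y/ ([-back]) → [y]
3 segments change.

3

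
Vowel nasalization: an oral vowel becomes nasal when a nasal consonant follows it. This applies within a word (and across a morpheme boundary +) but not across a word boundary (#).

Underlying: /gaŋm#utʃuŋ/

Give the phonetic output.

[gãŋm#utʃũŋ]

/a/ before nasal /ŋ/ → [ã]
/u/ before nasal /ŋ/ → [ũ]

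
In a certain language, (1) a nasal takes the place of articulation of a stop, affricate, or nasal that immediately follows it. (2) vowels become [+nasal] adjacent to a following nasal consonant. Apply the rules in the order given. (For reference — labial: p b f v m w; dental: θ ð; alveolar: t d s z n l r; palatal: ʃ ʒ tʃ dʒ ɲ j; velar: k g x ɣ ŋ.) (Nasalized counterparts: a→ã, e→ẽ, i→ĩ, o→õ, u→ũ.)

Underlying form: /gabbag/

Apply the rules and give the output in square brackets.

Rule 1: no segment meets the rule's conditions; no change.
After rule 1: gabbag
Rule 2: no segment meets the rule's conditions; no change.

[gabbag]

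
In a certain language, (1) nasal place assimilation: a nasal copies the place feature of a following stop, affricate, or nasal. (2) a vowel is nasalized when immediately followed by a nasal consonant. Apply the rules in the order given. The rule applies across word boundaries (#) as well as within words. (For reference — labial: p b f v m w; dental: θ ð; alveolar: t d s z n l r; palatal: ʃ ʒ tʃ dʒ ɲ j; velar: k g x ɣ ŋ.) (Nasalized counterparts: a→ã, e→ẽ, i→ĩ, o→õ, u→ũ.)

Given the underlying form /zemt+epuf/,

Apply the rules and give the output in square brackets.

Rule 1: /m/ before /t/ (alveolar) → [n]
After rule 1: zent+epuf
Rule 2: /e/ before nasal /n/ → [ẽ]

[zẽnt+epuf]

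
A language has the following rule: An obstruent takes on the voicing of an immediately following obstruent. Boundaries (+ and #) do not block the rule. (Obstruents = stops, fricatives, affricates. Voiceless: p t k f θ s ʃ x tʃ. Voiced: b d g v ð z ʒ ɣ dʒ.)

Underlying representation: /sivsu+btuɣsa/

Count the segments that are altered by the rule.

/v/ before /s/ (voiceless) → [f]
/b/ before /t/ (voiceless) → [p]
/ɣ/ before /s/ (voiceless) → [x]
3 segments change.

3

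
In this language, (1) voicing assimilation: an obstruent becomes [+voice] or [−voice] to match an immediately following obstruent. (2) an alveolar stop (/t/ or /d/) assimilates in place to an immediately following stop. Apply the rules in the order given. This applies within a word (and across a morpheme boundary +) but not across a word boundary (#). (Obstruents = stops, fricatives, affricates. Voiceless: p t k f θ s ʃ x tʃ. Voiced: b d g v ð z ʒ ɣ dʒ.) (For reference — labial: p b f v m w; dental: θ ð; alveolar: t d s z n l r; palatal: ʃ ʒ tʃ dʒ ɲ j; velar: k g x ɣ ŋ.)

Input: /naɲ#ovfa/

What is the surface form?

Rule 1: /v/ before /f/ (voiceless) → [f]
After rule 1: naɲ#offa
Rule 2: no segment meets the rule's conditions; no change.

[naɲ#offa]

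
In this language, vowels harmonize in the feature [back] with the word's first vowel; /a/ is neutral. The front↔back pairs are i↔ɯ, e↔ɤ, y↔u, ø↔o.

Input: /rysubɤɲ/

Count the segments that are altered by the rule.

2

/u/ harmonizes with /y/ ([-back]) → [y]
/ɤ/ harmonizes with /y/ ([-back]) → [e]
2 segments change.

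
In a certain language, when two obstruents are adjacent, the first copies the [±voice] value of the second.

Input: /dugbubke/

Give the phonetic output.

/b/ before /k/ (voiceless) → [p]

[dugbupke]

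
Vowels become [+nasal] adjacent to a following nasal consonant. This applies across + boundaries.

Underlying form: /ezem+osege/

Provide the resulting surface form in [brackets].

/e/ before nasal /m/ → [ẽ]

[ezẽm+osege]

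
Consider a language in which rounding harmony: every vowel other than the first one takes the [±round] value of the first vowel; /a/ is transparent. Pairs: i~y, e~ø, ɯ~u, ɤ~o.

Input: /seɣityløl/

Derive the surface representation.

[seɣitilel]

/y/ harmonizes with /e/ ([-round]) → [i]
/ø/ harmonizes with /e/ ([-round]) → [e]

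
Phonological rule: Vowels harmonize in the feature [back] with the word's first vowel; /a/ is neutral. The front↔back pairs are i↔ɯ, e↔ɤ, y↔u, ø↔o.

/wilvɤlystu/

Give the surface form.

[wilvelysty]

/ɤ/ harmonizes with /i/ ([-back]) → [e]
/u/ harmonizes with /i/ ([-back]) → [y]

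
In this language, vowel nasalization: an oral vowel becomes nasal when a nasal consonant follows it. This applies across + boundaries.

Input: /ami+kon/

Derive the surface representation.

[ãmi+kõn]

/a/ before nasal /m/ → [ã]
/o/ before nasal /n/ → [õ]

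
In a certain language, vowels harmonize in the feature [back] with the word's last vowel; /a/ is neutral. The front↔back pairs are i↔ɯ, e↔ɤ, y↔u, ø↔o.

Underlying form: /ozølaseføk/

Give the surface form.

[øzølaseføk]

/o/ harmonizes with /ø/ ([-back]) → [ø]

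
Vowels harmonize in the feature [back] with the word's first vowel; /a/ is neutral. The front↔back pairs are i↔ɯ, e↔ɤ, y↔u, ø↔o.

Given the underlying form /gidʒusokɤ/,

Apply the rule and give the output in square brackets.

/u/ harmonizes with /i/ ([-back]) → [y]
/o/ harmonizes with /i/ ([-back]) → [ø]
/ɤ/ harmonizes with /i/ ([-back]) → [e]

[gidʒysøke]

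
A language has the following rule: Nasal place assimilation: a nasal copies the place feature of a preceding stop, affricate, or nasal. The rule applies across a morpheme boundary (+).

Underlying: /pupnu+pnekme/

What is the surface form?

/n/ after /p/ (labial) → [m]
/n/ after /p/ (labial) → [m]
/m/ after /k/ (velar) → [ŋ]

[pupmu+pmekŋe]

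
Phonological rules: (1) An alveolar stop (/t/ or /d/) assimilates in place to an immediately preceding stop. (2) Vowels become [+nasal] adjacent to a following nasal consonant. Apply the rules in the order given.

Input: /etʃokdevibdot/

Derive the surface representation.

[etʃokgevibbot]

Rule 1: /d/ after /k/ (velar) → [g]
Rule 1: /d/ after /b/ (labial) → [b]
After rule 1: etʃokgevibbot
Rule 2: no segment meets the rule's conditions; no change.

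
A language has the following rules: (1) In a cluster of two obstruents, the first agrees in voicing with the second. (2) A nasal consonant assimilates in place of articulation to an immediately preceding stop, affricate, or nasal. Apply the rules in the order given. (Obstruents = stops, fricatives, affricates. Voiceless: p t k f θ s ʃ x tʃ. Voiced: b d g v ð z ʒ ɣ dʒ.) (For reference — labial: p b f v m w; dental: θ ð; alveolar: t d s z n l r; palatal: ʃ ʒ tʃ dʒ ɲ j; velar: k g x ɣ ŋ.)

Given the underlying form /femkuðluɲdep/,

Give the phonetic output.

Rule 1: no segment meets the rule's conditions; no change.
After rule 1: femkuðluɲdep
Rule 2: no segment meets the rule's conditions; no change.

[femkuðluɲdep]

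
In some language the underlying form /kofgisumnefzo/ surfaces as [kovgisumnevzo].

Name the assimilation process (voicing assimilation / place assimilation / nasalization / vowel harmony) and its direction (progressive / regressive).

/f/→[v] /f/→[v].
Each target copies a feature from the following segment, so the direction is regressive.

voicing assimilation, regressive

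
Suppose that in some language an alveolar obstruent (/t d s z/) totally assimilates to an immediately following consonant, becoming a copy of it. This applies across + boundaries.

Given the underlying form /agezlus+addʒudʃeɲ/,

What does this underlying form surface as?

/z/ before /l/ → [l] (total assimilation)
/d/ before /dʒ/ → [dʒ] (total assimilation)
/d/ before /ʃ/ → [ʃ] (total assimilation)

[agellus+adʒdʒuʃʃeɲ]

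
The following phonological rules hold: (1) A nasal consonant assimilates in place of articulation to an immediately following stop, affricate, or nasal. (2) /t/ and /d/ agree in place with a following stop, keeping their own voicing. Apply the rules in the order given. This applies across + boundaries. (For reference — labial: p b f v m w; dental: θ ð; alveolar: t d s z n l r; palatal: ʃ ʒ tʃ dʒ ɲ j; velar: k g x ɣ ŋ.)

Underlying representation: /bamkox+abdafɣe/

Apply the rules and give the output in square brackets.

Rule 1: /m/ before /k/ (velar) → [ŋ]
After rule 1: baŋkox+abdafɣe
Rule 2: no segment meets the rule's conditions; no change.

[baŋkox+abdafɣe]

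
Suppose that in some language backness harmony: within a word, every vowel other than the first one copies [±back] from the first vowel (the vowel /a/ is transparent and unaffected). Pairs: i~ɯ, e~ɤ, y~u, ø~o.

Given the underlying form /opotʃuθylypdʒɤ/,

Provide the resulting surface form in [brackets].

/y/ harmonizes with /o/ ([+back]) → [u]
/y/ harmonizes with /o/ ([+back]) → [u]

[opotʃuθulupdʒɤ]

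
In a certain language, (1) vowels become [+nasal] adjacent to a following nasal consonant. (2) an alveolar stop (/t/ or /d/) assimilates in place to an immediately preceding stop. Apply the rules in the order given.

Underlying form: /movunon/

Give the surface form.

Rule 1: /u/ before nasal /n/ → [ũ]
Rule 1: /o/ before nasal /n/ → [õ]
After rule 1: movũnõn
Rule 2: no segment meets the rule's conditions; no change.

[movũnõn]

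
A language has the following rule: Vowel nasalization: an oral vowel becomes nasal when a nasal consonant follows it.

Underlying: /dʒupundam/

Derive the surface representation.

[dʒupũndãm]

/u/ before nasal /n/ → [ũ]
/a/ before nasal /m/ → [ã]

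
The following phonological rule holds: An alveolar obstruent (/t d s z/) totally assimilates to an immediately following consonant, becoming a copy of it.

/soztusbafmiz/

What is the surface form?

[sottubbafmiz]

/z/ before /t/ → [t] (total assimilation)
/s/ before /b/ → [b] (total assimilation)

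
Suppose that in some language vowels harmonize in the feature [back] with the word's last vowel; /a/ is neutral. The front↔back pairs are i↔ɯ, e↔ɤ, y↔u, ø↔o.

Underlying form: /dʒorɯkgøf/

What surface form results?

[dʒørikgøf]

/o/ harmonizes with /ø/ ([-back]) → [ø]
/ɯ/ harmonizes with /ø/ ([-back]) → [i]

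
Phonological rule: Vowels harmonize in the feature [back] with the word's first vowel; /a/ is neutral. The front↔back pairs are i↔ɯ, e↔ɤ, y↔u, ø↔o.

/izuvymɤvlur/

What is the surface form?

/u/ harmonizes with /i/ ([-back]) → [y]
/ɤ/ harmonizes with /i/ ([-back]) → [e]
/u/ harmonizes with /i/ ([-back]) → [y]

[izyvymevlyr]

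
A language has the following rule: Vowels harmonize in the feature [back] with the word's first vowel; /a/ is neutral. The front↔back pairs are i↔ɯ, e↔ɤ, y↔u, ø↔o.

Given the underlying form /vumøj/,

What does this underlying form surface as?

[vumoj]

/ø/ harmonizes with /u/ ([+back]) → [o]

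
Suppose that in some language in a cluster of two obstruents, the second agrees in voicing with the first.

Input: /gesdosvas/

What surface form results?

/d/ after /s/ (voiceless) → [t]
/v/ after /s/ (voiceless) → [f]

[gestosfas]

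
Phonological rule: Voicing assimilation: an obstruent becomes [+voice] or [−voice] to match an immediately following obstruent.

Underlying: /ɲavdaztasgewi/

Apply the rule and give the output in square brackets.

/z/ before /t/ (voiceless) → [s]
/s/ before /g/ (voiced) → [z]

[ɲavdastazgewi]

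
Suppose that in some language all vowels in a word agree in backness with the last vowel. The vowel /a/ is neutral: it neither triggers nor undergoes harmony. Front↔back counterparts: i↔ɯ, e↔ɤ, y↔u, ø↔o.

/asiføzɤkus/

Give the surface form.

[asɯfozɤkus]

/i/ harmonizes with /u/ ([+back]) → [ɯ]
/ø/ harmonizes with /u/ ([+back]) → [o]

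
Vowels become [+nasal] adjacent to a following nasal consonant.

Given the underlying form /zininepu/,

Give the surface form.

/i/ before nasal /n/ → [ĩ]
/i/ before nasal /n/ → [ĩ]

[zĩnĩnepu]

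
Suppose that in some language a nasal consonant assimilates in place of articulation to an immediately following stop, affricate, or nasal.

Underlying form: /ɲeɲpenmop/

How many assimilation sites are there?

2

/ɲ/ before /p/ (labial) → [m]
/n/ before /m/ (labial) → [m]
2 segments change.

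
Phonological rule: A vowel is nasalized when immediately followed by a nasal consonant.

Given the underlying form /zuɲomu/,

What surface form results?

/u/ before nasal /ɲ/ → [ũ]
/o/ before nasal /m/ → [õ]

[zũɲõmu]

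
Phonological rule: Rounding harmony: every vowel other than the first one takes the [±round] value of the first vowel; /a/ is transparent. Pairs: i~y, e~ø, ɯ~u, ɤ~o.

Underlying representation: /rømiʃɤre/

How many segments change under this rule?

3

/i/ harmonizes with /ø/ ([+round]) → [y]
/ɤ/ harmonizes with /ø/ ([+round]) → [o]
/e/ harmonizes with /ø/ ([+round]) → [ø]
3 segments change.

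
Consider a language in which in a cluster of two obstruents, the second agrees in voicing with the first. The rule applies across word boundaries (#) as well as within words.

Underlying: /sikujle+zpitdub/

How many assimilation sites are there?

/p/ after /z/ (voiced) → [b]
/d/ after /t/ (voiceless) → [t]
2 segments change.

2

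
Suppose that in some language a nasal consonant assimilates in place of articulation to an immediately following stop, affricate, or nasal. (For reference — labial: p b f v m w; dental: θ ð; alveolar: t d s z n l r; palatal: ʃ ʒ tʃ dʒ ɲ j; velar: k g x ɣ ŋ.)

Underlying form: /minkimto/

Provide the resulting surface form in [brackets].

/n/ before /k/ (velar) → [ŋ]
/m/ before /t/ (alveolar) → [n]

[miŋkinto]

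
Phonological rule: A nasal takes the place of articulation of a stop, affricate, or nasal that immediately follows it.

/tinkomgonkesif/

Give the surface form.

/n/ before /k/ (velar) → [ŋ]
/m/ before /g/ (velar) → [ŋ]
/n/ before /k/ (velar) → [ŋ]

[tiŋkoŋgoŋkesif]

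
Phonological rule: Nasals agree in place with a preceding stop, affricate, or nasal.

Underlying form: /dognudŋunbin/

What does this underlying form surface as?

/n/ after /g/ (velar) → [ŋ]
/ŋ/ after /d/ (alveolar) → [n]

[dogŋudnunbin]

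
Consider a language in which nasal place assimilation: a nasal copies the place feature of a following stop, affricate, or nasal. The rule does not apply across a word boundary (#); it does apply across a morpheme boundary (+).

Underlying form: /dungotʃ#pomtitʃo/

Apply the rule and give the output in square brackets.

[duŋgotʃ#pontitʃo]

/n/ before /g/ (velar) → [ŋ]
/m/ before /t/ (alveolar) → [n]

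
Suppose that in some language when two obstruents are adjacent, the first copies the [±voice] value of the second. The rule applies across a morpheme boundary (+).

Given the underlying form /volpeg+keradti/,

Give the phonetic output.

[volpek+keratti]

/g/ before /k/ (voiceless) → [k]
/d/ before /t/ (voiceless) → [t]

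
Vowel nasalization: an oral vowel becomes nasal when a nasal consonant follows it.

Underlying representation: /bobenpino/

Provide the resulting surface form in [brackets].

/e/ before nasal /n/ → [ẽ]
/i/ before nasal /n/ → [ĩ]

[bobẽnpĩno]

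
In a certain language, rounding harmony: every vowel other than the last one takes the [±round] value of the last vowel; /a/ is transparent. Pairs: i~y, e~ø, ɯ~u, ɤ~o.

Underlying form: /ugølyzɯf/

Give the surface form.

/u/ harmonizes with /ɯ/ ([-round]) → [ɯ]
/ø/ harmonizes with /ɯ/ ([-round]) → [e]
/y/ harmonizes with /ɯ/ ([-round]) → [i]

[ɯgelizɯf]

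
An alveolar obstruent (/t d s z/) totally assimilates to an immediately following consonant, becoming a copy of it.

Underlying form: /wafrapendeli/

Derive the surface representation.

[wafrapendeli]

no segment meets the rule's conditions; no change.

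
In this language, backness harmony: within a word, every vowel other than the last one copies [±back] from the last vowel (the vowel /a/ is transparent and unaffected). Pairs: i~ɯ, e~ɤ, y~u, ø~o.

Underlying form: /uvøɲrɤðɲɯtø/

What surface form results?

[yvøɲreðɲitø]

/u/ harmonizes with /ø/ ([-back]) → [y]
/ɤ/ harmonizes with /ø/ ([-back]) → [e]
/ɯ/ harmonizes with /ø/ ([-back]) → [i]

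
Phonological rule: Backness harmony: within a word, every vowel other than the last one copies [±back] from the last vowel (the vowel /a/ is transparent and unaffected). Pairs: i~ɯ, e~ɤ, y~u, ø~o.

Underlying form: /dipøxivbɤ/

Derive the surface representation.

[dɯpoxɯvbɤ]

/i/ harmonizes with /ɤ/ ([+back]) → [ɯ]
/ø/ harmonizes with /ɤ/ ([+back]) → [o]
/i/ harmonizes with /ɤ/ ([+back]) → [ɯ]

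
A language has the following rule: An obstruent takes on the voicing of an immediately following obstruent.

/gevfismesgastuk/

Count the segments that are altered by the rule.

2

/v/ before /f/ (voiceless) → [f]
/s/ before /g/ (voiced) → [z]
2 segments change.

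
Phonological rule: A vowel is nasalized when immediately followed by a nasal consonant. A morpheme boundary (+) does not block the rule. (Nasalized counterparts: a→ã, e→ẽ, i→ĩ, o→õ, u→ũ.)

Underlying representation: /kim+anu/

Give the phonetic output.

[kĩm+ãnu]

/i/ before nasal /m/ → [ĩ]
/a/ before nasal /n/ → [ã]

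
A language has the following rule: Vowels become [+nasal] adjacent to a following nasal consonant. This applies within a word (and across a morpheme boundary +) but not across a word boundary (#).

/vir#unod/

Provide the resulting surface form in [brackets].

[vir#ũnod]

/u/ before nasal /n/ → [ũ]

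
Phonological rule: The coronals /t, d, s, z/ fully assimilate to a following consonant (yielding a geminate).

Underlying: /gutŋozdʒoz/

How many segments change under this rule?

/t/ before /ŋ/ → [ŋ] (total assimilation)
/z/ before /dʒ/ → [dʒ] (total assimilation)
2 segments change.

2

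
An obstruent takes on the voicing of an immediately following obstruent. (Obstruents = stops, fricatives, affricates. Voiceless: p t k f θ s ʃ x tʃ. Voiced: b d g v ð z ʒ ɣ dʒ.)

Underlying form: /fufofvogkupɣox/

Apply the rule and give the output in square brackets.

/f/ before /v/ (voiced) → [v]
/g/ before /k/ (voiceless) → [k]
/p/ before /ɣ/ (voiced) → [b]

[fufovvokkubɣox]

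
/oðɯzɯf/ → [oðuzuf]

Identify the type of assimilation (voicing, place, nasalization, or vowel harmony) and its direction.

/ɯ/→[u] /ɯ/→[u].
Vowels agree with the first vowel, so the harmony is progressive.

vowel harmony, progressive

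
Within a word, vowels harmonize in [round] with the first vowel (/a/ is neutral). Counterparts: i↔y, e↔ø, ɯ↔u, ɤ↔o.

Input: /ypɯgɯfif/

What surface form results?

/ɯ/ harmonizes with /y/ ([+round]) → [u]
/ɯ/ harmonizes with /y/ ([+round]) → [u]
/i/ harmonizes with /y/ ([+round]) → [y]

[ypugufyf]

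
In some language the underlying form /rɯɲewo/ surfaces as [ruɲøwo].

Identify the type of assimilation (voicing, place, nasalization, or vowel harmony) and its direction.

/ɯ/→[u] /e/→[ø].
Vowels agree with the last vowel, so the harmony is regressive.

vowel harmony, regressive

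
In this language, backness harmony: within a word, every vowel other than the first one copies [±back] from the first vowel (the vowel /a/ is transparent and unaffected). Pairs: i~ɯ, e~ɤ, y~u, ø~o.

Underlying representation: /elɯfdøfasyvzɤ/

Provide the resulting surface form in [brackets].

/ɯ/ harmonizes with /e/ ([-back]) → [i]
/ɤ/ harmonizes with /e/ ([-back]) → [e]

[elifdøfasyvze]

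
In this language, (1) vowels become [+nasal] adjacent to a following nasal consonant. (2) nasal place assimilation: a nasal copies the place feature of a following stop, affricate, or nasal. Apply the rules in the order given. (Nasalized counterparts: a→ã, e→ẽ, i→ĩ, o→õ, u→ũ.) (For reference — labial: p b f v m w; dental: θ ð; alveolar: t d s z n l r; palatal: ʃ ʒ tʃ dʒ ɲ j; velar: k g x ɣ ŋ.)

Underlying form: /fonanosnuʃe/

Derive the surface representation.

Rule 1: /o/ before nasal /n/ → [õ]
Rule 1: /a/ before nasal /n/ → [ã]
After rule 1: fõnãnosnuʃe
Rule 2: no segment meets the rule's conditions; no change.

[fõnãnosnuʃe]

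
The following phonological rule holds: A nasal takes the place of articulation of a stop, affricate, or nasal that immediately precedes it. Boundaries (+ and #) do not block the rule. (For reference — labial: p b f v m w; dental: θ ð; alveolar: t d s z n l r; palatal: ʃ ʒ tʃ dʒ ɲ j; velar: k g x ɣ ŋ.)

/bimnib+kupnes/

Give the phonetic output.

[bimmib+kupmes]

/n/ after /m/ (labial) → [m]
/n/ after /p/ (labial) → [m]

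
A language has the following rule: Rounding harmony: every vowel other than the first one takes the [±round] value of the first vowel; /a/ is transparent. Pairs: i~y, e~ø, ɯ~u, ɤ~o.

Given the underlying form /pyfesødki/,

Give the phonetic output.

[pyføsødky]

/e/ harmonizes with /y/ ([+round]) → [ø]
/i/ harmonizes with /y/ ([+round]) → [y]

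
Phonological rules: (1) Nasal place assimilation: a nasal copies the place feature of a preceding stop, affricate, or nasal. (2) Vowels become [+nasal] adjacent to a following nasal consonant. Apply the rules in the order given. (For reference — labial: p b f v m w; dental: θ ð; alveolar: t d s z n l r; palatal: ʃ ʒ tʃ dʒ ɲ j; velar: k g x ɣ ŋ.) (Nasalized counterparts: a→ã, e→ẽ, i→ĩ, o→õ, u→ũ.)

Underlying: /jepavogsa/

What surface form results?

Rule 1: no segment meets the rule's conditions; no change.
After rule 1: jepavogsa
Rule 2: no segment meets the rule's conditions; no change.

[jepavogsa]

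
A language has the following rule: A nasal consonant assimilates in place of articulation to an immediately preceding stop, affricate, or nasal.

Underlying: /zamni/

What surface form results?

/n/ after /m/ (labial) → [m]

[zammi]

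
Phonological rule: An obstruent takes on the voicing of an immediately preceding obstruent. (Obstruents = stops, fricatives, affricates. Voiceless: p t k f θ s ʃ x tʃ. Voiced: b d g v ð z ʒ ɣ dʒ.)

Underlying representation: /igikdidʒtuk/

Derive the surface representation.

/d/ after /k/ (voiceless) → [t]
/t/ after /dʒ/ (voiced) → [d]

[igiktidʒduk]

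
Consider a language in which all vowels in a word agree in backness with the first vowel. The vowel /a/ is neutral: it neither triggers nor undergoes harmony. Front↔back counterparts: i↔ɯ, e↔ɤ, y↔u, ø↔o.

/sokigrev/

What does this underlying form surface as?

/i/ harmonizes with /o/ ([+back]) → [ɯ]
/e/ harmonizes with /o/ ([+back]) → [ɤ]

[sokɯgrɤv]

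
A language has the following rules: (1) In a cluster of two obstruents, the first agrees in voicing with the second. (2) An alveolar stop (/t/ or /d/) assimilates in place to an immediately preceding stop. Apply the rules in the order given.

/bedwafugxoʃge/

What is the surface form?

Rule 1: /g/ before /x/ (voiceless) → [k]
Rule 1: /ʃ/ before /g/ (voiced) → [ʒ]
After rule 1: bedwafukxoʒge
Rule 2: no segment meets the rule's conditions; no change.

[bedwafukxoʒge]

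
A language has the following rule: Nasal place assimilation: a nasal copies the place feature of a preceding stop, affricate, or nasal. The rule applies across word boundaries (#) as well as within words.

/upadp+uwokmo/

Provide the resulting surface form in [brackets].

/m/ after /k/ (velar) → [ŋ]

[upadp+uwokŋo]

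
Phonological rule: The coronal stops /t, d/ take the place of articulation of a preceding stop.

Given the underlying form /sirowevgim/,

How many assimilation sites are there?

No segment meets the rule's conditions.

0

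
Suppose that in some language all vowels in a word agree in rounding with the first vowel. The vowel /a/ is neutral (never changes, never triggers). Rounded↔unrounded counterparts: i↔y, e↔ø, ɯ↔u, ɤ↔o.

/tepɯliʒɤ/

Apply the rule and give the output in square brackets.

no segment meets the rule's conditions; no change.

[tepɯliʒɤ]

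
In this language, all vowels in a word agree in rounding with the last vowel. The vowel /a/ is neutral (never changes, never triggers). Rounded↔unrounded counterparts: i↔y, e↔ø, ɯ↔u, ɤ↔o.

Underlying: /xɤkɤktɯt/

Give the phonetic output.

no segment meets the rule's conditions; no change.

[xɤkɤktɯt]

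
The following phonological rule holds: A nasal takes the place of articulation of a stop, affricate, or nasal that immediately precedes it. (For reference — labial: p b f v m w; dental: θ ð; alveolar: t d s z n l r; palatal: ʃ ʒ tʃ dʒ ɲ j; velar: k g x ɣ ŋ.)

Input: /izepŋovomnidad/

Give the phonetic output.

/ŋ/ after /p/ (labial) → [m]
/n/ after /m/ (labial) → [m]

[izepmovommidad]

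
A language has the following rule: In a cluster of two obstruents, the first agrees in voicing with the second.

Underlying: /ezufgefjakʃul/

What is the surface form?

/f/ before /g/ (voiced) → [v]

[ezuvgefjakʃul]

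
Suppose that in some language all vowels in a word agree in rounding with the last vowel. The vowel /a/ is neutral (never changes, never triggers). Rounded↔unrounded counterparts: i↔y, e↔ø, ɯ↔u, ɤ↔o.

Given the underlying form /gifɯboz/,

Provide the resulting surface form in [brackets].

[gyfuboz]

/i/ harmonizes with /o/ ([+round]) → [y]
/ɯ/ harmonizes with /o/ ([+round]) → [u]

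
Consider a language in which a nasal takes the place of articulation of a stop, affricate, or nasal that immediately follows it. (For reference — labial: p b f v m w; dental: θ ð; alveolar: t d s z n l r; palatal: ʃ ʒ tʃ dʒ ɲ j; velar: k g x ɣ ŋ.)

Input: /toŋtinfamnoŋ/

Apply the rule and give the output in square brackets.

[tontinfannoŋ]

/ŋ/ before /t/ (alveolar) → [n]
/m/ before /n/ (alveolar) → [n]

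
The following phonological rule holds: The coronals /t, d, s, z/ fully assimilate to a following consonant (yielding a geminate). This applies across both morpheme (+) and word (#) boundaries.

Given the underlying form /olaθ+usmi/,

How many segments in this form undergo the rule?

1

/s/ before /m/ → [m] (total assimilation)
1 segment changes.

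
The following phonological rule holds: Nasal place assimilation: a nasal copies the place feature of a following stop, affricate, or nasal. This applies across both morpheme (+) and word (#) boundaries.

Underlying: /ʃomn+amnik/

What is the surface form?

[ʃonn+annik]

/m/ before /n/ (alveolar) → [n]
/m/ before /n/ (alveolar) → [n]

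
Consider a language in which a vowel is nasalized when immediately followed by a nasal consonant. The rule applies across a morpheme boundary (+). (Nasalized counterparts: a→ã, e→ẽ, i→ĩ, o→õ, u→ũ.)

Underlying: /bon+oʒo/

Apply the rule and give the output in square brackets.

[bõn+oʒo]

/o/ before nasal /n/ → [õ]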